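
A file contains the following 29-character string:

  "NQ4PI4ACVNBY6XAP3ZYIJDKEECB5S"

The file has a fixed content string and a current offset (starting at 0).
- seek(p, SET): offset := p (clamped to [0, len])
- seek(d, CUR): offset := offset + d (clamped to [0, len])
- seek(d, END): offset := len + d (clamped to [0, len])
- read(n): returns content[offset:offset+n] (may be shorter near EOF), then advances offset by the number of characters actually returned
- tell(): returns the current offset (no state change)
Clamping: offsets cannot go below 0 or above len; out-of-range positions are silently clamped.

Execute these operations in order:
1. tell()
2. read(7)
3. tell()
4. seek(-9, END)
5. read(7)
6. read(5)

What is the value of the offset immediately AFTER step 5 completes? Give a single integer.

After 1 (tell()): offset=0
After 2 (read(7)): returned 'NQ4PI4A', offset=7
After 3 (tell()): offset=7
After 4 (seek(-9, END)): offset=20
After 5 (read(7)): returned 'JDKEECB', offset=27

Answer: 27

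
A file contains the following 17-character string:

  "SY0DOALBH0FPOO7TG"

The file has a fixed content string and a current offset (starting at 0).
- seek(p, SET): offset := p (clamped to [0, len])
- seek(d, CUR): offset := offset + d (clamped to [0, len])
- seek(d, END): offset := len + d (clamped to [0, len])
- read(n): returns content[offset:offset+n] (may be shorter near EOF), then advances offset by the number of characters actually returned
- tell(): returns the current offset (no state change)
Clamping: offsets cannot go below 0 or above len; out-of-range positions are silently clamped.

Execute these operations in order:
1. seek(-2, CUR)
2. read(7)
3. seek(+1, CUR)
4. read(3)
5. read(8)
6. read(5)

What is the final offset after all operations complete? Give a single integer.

After 1 (seek(-2, CUR)): offset=0
After 2 (read(7)): returned 'SY0DOAL', offset=7
After 3 (seek(+1, CUR)): offset=8
After 4 (read(3)): returned 'H0F', offset=11
After 5 (read(8)): returned 'POO7TG', offset=17
After 6 (read(5)): returned '', offset=17

Answer: 17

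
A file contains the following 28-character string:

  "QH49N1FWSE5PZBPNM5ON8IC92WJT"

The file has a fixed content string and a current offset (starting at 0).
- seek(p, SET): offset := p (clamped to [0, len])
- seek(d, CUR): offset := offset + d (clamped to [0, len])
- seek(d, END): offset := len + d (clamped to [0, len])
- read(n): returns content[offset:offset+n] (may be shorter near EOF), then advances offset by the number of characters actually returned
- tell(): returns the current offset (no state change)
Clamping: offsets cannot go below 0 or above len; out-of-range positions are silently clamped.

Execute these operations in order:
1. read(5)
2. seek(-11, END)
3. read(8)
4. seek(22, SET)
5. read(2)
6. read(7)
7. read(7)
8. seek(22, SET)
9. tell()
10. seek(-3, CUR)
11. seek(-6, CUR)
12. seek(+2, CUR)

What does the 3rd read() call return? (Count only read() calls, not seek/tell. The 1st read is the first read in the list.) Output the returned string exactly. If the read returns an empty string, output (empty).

Answer: C9

Derivation:
After 1 (read(5)): returned 'QH49N', offset=5
After 2 (seek(-11, END)): offset=17
After 3 (read(8)): returned '5ON8IC92', offset=25
After 4 (seek(22, SET)): offset=22
After 5 (read(2)): returned 'C9', offset=24
After 6 (read(7)): returned '2WJT', offset=28
After 7 (read(7)): returned '', offset=28
After 8 (seek(22, SET)): offset=22
After 9 (tell()): offset=22
After 10 (seek(-3, CUR)): offset=19
After 11 (seek(-6, CUR)): offset=13
After 12 (seek(+2, CUR)): offset=15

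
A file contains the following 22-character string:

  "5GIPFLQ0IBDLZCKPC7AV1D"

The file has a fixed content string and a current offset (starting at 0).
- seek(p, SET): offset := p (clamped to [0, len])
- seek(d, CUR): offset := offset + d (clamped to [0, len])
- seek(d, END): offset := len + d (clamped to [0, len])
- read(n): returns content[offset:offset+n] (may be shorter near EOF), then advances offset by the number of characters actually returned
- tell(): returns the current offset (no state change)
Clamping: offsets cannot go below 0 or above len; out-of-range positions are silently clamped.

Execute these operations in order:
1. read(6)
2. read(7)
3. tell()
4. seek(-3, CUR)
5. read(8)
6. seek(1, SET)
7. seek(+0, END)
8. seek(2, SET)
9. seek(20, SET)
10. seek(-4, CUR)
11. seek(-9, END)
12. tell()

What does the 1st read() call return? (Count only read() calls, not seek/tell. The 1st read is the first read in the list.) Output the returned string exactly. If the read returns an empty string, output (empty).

Answer: 5GIPFL

Derivation:
After 1 (read(6)): returned '5GIPFL', offset=6
After 2 (read(7)): returned 'Q0IBDLZ', offset=13
After 3 (tell()): offset=13
After 4 (seek(-3, CUR)): offset=10
After 5 (read(8)): returned 'DLZCKPC7', offset=18
After 6 (seek(1, SET)): offset=1
After 7 (seek(+0, END)): offset=22
After 8 (seek(2, SET)): offset=2
After 9 (seek(20, SET)): offset=20
After 10 (seek(-4, CUR)): offset=16
After 11 (seek(-9, END)): offset=13
After 12 (tell()): offset=13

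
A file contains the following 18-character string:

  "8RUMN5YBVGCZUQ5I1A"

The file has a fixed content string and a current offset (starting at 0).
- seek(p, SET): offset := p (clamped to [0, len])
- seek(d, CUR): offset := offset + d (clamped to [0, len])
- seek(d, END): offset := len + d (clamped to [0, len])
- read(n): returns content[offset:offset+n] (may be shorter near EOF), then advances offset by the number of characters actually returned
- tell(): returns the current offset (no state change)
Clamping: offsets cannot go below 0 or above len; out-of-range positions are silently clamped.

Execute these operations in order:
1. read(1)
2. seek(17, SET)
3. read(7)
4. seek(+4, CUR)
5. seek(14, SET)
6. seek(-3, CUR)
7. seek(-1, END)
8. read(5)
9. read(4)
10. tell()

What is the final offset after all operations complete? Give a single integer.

After 1 (read(1)): returned '8', offset=1
After 2 (seek(17, SET)): offset=17
After 3 (read(7)): returned 'A', offset=18
After 4 (seek(+4, CUR)): offset=18
After 5 (seek(14, SET)): offset=14
After 6 (seek(-3, CUR)): offset=11
After 7 (seek(-1, END)): offset=17
After 8 (read(5)): returned 'A', offset=18
After 9 (read(4)): returned '', offset=18
After 10 (tell()): offset=18

Answer: 18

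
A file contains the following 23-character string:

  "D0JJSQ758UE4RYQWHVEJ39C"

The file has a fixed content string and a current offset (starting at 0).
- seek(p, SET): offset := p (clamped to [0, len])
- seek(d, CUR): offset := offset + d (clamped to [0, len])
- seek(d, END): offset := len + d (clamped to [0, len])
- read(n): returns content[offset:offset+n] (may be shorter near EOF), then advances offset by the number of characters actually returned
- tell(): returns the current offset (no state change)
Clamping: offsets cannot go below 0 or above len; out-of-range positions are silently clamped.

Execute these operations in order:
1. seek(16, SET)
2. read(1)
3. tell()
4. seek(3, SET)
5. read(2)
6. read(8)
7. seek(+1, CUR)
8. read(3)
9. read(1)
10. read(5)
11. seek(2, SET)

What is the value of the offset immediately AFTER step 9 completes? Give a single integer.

Answer: 18

Derivation:
After 1 (seek(16, SET)): offset=16
After 2 (read(1)): returned 'H', offset=17
After 3 (tell()): offset=17
After 4 (seek(3, SET)): offset=3
After 5 (read(2)): returned 'JS', offset=5
After 6 (read(8)): returned 'Q758UE4R', offset=13
After 7 (seek(+1, CUR)): offset=14
After 8 (read(3)): returned 'QWH', offset=17
After 9 (read(1)): returned 'V', offset=18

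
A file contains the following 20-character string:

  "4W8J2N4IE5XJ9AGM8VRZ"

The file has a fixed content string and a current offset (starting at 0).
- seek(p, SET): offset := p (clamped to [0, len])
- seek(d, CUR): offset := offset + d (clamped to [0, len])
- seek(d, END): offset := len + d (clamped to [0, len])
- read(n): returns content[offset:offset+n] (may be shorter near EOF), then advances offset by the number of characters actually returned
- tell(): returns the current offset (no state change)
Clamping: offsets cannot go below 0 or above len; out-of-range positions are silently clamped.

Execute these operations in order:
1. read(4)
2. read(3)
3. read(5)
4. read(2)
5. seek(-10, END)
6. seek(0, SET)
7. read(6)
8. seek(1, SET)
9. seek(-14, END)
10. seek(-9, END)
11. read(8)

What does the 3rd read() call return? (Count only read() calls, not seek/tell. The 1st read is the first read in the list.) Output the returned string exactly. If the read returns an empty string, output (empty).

Answer: IE5XJ

Derivation:
After 1 (read(4)): returned '4W8J', offset=4
After 2 (read(3)): returned '2N4', offset=7
After 3 (read(5)): returned 'IE5XJ', offset=12
After 4 (read(2)): returned '9A', offset=14
After 5 (seek(-10, END)): offset=10
After 6 (seek(0, SET)): offset=0
After 7 (read(6)): returned '4W8J2N', offset=6
After 8 (seek(1, SET)): offset=1
After 9 (seek(-14, END)): offset=6
After 10 (seek(-9, END)): offset=11
After 11 (read(8)): returned 'J9AGM8VR', offset=19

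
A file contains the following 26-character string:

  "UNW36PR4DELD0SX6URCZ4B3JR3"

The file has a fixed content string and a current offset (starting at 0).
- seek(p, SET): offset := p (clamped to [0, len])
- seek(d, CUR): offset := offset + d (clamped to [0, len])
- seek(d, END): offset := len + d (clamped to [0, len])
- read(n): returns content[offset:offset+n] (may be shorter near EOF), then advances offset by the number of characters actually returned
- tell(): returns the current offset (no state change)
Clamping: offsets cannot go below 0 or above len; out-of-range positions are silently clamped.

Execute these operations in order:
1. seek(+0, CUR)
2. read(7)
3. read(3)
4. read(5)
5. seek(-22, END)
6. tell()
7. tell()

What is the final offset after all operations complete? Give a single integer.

After 1 (seek(+0, CUR)): offset=0
After 2 (read(7)): returned 'UNW36PR', offset=7
After 3 (read(3)): returned '4DE', offset=10
After 4 (read(5)): returned 'LD0SX', offset=15
After 5 (seek(-22, END)): offset=4
After 6 (tell()): offset=4
After 7 (tell()): offset=4

Answer: 4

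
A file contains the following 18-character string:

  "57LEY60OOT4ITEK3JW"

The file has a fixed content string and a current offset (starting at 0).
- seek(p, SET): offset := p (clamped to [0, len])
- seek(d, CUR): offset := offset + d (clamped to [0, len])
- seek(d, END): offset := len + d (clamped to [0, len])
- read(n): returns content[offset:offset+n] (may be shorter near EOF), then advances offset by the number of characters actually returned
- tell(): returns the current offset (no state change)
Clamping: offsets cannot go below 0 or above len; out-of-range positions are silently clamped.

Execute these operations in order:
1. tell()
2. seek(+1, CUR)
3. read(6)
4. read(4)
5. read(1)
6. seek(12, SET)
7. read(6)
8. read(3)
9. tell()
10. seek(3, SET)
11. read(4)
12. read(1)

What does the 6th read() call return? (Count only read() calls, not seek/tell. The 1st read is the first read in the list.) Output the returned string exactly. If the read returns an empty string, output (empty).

After 1 (tell()): offset=0
After 2 (seek(+1, CUR)): offset=1
After 3 (read(6)): returned '7LEY60', offset=7
After 4 (read(4)): returned 'OOT4', offset=11
After 5 (read(1)): returned 'I', offset=12
After 6 (seek(12, SET)): offset=12
After 7 (read(6)): returned 'TEK3JW', offset=18
After 8 (read(3)): returned '', offset=18
After 9 (tell()): offset=18
After 10 (seek(3, SET)): offset=3
After 11 (read(4)): returned 'EY60', offset=7
After 12 (read(1)): returned 'O', offset=8

Answer: EY60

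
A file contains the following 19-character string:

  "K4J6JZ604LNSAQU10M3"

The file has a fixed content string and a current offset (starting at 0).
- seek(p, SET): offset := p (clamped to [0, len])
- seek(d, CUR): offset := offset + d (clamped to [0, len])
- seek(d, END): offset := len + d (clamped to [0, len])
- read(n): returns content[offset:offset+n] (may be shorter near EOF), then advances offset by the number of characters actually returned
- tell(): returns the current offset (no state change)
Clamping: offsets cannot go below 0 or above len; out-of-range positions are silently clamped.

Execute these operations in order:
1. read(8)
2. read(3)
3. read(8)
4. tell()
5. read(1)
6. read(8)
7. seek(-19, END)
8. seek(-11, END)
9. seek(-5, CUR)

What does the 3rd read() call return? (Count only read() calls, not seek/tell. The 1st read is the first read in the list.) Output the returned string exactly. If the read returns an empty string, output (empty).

After 1 (read(8)): returned 'K4J6JZ60', offset=8
After 2 (read(3)): returned '4LN', offset=11
After 3 (read(8)): returned 'SAQU10M3', offset=19
After 4 (tell()): offset=19
After 5 (read(1)): returned '', offset=19
After 6 (read(8)): returned '', offset=19
After 7 (seek(-19, END)): offset=0
After 8 (seek(-11, END)): offset=8
After 9 (seek(-5, CUR)): offset=3

Answer: SAQU10M3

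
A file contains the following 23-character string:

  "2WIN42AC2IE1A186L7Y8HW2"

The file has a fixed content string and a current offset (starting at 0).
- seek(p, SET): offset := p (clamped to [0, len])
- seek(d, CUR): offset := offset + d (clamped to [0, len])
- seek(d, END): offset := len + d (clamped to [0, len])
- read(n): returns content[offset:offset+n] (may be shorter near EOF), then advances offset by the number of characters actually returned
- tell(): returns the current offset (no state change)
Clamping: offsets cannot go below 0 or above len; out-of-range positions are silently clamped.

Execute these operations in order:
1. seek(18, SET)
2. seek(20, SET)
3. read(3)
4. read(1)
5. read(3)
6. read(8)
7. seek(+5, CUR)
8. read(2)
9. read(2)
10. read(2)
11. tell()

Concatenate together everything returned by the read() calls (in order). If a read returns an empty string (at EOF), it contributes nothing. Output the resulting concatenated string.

Answer: HW2

Derivation:
After 1 (seek(18, SET)): offset=18
After 2 (seek(20, SET)): offset=20
After 3 (read(3)): returned 'HW2', offset=23
After 4 (read(1)): returned '', offset=23
After 5 (read(3)): returned '', offset=23
After 6 (read(8)): returned '', offset=23
After 7 (seek(+5, CUR)): offset=23
After 8 (read(2)): returned '', offset=23
After 9 (read(2)): returned '', offset=23
After 10 (read(2)): returned '', offset=23
After 11 (tell()): offset=23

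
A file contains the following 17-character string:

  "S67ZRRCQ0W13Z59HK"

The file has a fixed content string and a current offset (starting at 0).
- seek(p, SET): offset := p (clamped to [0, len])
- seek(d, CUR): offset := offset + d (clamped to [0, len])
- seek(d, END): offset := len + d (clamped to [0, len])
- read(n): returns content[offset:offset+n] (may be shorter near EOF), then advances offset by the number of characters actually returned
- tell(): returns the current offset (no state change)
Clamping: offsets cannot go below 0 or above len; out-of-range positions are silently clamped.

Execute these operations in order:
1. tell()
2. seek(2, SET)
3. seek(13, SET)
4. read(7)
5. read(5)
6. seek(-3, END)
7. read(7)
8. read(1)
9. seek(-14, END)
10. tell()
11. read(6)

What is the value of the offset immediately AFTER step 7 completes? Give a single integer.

After 1 (tell()): offset=0
After 2 (seek(2, SET)): offset=2
After 3 (seek(13, SET)): offset=13
After 4 (read(7)): returned '59HK', offset=17
After 5 (read(5)): returned '', offset=17
After 6 (seek(-3, END)): offset=14
After 7 (read(7)): returned '9HK', offset=17

Answer: 17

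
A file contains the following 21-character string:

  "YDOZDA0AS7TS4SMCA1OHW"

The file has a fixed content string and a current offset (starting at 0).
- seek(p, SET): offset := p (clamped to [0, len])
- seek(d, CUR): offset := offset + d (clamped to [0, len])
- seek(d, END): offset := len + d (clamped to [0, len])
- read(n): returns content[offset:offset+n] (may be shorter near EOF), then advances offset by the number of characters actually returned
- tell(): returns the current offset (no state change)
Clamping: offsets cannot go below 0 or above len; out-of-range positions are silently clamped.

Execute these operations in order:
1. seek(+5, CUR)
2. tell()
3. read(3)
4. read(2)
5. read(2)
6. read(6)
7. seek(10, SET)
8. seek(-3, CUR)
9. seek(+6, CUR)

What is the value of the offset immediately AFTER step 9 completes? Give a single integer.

After 1 (seek(+5, CUR)): offset=5
After 2 (tell()): offset=5
After 3 (read(3)): returned 'A0A', offset=8
After 4 (read(2)): returned 'S7', offset=10
After 5 (read(2)): returned 'TS', offset=12
After 6 (read(6)): returned '4SMCA1', offset=18
After 7 (seek(10, SET)): offset=10
After 8 (seek(-3, CUR)): offset=7
After 9 (seek(+6, CUR)): offset=13

Answer: 13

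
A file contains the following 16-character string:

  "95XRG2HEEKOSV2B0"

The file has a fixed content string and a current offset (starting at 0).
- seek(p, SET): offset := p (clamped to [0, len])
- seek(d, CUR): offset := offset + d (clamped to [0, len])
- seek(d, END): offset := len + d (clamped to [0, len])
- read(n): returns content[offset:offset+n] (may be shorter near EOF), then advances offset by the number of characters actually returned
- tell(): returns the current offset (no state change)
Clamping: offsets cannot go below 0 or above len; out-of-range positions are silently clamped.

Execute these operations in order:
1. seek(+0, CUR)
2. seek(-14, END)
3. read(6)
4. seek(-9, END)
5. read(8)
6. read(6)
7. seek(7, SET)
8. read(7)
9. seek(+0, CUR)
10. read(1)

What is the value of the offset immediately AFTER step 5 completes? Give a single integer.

After 1 (seek(+0, CUR)): offset=0
After 2 (seek(-14, END)): offset=2
After 3 (read(6)): returned 'XRG2HE', offset=8
After 4 (seek(-9, END)): offset=7
After 5 (read(8)): returned 'EEKOSV2B', offset=15

Answer: 15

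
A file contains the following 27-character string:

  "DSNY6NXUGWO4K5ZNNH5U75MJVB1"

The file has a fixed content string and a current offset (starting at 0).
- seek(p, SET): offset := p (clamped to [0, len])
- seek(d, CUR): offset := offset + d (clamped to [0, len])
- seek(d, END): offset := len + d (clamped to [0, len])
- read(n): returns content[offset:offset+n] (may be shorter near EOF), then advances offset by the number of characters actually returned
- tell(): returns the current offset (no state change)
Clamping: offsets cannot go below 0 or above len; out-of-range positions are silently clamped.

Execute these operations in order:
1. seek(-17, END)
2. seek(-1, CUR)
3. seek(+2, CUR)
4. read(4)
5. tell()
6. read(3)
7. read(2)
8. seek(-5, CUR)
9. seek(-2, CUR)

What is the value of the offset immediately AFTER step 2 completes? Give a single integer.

After 1 (seek(-17, END)): offset=10
After 2 (seek(-1, CUR)): offset=9

Answer: 9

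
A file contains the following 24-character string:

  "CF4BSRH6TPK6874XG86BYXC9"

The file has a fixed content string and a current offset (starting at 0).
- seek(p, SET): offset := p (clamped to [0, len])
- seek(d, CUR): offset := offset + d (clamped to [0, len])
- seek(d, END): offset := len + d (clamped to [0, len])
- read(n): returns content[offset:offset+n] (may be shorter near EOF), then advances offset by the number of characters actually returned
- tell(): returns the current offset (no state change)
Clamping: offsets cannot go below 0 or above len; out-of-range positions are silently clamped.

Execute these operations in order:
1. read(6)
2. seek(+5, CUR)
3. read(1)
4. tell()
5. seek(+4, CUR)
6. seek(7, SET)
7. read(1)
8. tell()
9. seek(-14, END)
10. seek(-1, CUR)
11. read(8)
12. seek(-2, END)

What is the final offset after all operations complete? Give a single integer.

Answer: 22

Derivation:
After 1 (read(6)): returned 'CF4BSR', offset=6
After 2 (seek(+5, CUR)): offset=11
After 3 (read(1)): returned '6', offset=12
After 4 (tell()): offset=12
After 5 (seek(+4, CUR)): offset=16
After 6 (seek(7, SET)): offset=7
After 7 (read(1)): returned '6', offset=8
After 8 (tell()): offset=8
After 9 (seek(-14, END)): offset=10
After 10 (seek(-1, CUR)): offset=9
After 11 (read(8)): returned 'PK6874XG', offset=17
After 12 (seek(-2, END)): offset=22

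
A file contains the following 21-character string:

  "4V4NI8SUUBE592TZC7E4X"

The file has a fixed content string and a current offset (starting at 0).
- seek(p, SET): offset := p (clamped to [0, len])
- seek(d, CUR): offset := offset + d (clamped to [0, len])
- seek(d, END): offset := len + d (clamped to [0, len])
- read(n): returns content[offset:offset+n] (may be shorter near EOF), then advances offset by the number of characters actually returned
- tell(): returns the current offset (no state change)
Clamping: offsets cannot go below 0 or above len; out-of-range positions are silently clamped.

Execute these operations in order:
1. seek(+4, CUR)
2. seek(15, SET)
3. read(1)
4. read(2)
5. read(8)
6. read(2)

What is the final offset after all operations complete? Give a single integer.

Answer: 21

Derivation:
After 1 (seek(+4, CUR)): offset=4
After 2 (seek(15, SET)): offset=15
After 3 (read(1)): returned 'Z', offset=16
After 4 (read(2)): returned 'C7', offset=18
After 5 (read(8)): returned 'E4X', offset=21
After 6 (read(2)): returned '', offset=21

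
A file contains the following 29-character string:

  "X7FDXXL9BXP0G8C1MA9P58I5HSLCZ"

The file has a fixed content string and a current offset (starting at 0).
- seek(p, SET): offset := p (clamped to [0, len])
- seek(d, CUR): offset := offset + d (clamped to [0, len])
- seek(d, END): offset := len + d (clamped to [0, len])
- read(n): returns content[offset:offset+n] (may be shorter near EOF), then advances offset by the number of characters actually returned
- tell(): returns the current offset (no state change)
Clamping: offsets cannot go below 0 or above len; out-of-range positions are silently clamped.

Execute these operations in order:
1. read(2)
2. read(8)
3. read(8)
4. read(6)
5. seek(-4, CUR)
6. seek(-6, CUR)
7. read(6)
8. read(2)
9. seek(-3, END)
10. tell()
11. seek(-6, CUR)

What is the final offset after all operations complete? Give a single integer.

After 1 (read(2)): returned 'X7', offset=2
After 2 (read(8)): returned 'FDXXL9BX', offset=10
After 3 (read(8)): returned 'P0G8C1MA', offset=18
After 4 (read(6)): returned '9P58I5', offset=24
After 5 (seek(-4, CUR)): offset=20
After 6 (seek(-6, CUR)): offset=14
After 7 (read(6)): returned 'C1MA9P', offset=20
After 8 (read(2)): returned '58', offset=22
After 9 (seek(-3, END)): offset=26
After 10 (tell()): offset=26
After 11 (seek(-6, CUR)): offset=20

Answer: 20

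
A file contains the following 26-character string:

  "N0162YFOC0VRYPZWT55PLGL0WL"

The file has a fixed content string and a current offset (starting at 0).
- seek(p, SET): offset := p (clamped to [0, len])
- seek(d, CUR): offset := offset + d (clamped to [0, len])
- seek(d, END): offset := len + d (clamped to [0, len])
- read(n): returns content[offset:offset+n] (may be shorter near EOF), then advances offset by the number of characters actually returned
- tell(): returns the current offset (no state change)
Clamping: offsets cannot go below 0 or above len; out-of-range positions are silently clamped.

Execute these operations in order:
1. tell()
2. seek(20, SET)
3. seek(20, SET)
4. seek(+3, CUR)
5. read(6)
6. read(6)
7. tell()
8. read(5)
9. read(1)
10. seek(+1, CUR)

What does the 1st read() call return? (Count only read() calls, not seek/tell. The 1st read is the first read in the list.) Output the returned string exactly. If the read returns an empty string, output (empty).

After 1 (tell()): offset=0
After 2 (seek(20, SET)): offset=20
After 3 (seek(20, SET)): offset=20
After 4 (seek(+3, CUR)): offset=23
After 5 (read(6)): returned '0WL', offset=26
After 6 (read(6)): returned '', offset=26
After 7 (tell()): offset=26
After 8 (read(5)): returned '', offset=26
After 9 (read(1)): returned '', offset=26
After 10 (seek(+1, CUR)): offset=26

Answer: 0WL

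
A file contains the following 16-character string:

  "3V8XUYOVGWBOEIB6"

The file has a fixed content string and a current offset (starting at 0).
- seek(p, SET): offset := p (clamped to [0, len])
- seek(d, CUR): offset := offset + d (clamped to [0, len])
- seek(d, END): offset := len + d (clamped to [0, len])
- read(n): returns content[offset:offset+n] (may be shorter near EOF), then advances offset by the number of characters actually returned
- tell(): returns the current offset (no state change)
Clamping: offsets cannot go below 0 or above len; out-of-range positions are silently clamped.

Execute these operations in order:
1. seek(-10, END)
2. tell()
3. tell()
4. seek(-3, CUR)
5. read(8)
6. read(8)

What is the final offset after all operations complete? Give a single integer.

Answer: 16

Derivation:
After 1 (seek(-10, END)): offset=6
After 2 (tell()): offset=6
After 3 (tell()): offset=6
After 4 (seek(-3, CUR)): offset=3
After 5 (read(8)): returned 'XUYOVGWB', offset=11
After 6 (read(8)): returned 'OEIB6', offset=16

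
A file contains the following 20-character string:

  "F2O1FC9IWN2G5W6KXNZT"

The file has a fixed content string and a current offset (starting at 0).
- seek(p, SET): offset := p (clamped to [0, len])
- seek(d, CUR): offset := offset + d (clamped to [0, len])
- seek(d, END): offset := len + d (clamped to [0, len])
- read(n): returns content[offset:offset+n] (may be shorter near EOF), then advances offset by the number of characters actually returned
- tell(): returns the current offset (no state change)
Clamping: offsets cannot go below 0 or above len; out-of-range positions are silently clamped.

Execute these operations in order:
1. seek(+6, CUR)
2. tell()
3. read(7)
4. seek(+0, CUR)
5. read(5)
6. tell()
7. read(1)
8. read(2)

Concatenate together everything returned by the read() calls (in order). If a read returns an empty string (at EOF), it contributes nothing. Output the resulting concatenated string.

After 1 (seek(+6, CUR)): offset=6
After 2 (tell()): offset=6
After 3 (read(7)): returned '9IWN2G5', offset=13
After 4 (seek(+0, CUR)): offset=13
After 5 (read(5)): returned 'W6KXN', offset=18
After 6 (tell()): offset=18
After 7 (read(1)): returned 'Z', offset=19
After 8 (read(2)): returned 'T', offset=20

Answer: 9IWN2G5W6KXNZT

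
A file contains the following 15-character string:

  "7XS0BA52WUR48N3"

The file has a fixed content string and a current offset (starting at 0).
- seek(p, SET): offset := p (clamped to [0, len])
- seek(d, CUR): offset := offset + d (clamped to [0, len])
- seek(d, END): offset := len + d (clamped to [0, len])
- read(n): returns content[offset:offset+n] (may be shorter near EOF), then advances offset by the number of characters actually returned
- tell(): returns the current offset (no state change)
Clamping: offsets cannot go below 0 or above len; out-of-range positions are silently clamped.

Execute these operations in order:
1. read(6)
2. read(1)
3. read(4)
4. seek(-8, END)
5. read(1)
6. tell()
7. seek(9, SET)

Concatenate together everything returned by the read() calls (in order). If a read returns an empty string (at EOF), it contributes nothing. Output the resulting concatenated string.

After 1 (read(6)): returned '7XS0BA', offset=6
After 2 (read(1)): returned '5', offset=7
After 3 (read(4)): returned '2WUR', offset=11
After 4 (seek(-8, END)): offset=7
After 5 (read(1)): returned '2', offset=8
After 6 (tell()): offset=8
After 7 (seek(9, SET)): offset=9

Answer: 7XS0BA52WUR2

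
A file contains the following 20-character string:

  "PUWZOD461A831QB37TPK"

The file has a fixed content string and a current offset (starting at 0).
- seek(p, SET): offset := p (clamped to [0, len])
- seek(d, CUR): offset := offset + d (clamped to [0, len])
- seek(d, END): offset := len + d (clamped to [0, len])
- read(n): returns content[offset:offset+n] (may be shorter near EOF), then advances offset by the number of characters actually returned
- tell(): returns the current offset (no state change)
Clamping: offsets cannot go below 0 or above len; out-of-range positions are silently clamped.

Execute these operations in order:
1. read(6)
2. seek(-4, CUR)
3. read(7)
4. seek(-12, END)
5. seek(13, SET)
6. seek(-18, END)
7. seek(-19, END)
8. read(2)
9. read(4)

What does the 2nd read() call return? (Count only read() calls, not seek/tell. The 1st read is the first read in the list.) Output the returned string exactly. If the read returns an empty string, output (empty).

After 1 (read(6)): returned 'PUWZOD', offset=6
After 2 (seek(-4, CUR)): offset=2
After 3 (read(7)): returned 'WZOD461', offset=9
After 4 (seek(-12, END)): offset=8
After 5 (seek(13, SET)): offset=13
After 6 (seek(-18, END)): offset=2
After 7 (seek(-19, END)): offset=1
After 8 (read(2)): returned 'UW', offset=3
After 9 (read(4)): returned 'ZOD4', offset=7

Answer: WZOD461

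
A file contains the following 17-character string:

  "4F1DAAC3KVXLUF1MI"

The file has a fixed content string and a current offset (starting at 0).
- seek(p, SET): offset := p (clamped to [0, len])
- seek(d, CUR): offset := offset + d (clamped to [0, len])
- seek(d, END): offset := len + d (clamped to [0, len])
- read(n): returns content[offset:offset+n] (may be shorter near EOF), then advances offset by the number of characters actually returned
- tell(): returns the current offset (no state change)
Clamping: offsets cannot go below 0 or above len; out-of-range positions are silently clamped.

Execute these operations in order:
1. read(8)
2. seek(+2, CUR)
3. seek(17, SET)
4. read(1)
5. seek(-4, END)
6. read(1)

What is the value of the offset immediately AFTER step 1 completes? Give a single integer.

After 1 (read(8)): returned '4F1DAAC3', offset=8

Answer: 8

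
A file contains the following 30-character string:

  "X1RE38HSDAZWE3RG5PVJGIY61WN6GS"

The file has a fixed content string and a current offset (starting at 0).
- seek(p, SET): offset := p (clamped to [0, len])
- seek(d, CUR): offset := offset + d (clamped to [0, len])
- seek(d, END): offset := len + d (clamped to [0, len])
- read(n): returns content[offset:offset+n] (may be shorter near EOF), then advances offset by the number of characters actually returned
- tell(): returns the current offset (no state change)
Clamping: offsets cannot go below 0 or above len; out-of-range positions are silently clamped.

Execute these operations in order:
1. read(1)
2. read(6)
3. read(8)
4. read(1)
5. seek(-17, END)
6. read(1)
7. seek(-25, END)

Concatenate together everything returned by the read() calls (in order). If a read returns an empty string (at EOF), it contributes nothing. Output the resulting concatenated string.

After 1 (read(1)): returned 'X', offset=1
After 2 (read(6)): returned '1RE38H', offset=7
After 3 (read(8)): returned 'SDAZWE3R', offset=15
After 4 (read(1)): returned 'G', offset=16
After 5 (seek(-17, END)): offset=13
After 6 (read(1)): returned '3', offset=14
After 7 (seek(-25, END)): offset=5

Answer: X1RE38HSDAZWE3RG3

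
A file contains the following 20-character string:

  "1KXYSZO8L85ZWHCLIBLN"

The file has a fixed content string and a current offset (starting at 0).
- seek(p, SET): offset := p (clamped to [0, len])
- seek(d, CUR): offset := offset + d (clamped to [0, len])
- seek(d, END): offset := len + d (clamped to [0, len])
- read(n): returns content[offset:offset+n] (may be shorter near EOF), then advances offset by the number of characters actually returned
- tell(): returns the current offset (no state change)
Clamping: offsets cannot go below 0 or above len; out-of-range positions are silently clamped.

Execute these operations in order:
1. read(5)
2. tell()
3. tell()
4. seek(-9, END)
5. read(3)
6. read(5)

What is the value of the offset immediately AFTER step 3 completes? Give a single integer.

After 1 (read(5)): returned '1KXYS', offset=5
After 2 (tell()): offset=5
After 3 (tell()): offset=5

Answer: 5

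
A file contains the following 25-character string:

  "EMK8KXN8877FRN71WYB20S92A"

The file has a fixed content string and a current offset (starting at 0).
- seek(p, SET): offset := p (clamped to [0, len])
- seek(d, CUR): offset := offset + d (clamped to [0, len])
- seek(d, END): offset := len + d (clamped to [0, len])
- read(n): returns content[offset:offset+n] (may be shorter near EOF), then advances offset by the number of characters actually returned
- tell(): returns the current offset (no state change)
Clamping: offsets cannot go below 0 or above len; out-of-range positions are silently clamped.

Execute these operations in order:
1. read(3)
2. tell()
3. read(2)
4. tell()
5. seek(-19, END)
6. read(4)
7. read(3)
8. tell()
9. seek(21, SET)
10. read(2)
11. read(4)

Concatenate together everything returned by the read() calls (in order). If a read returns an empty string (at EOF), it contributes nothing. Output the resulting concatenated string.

After 1 (read(3)): returned 'EMK', offset=3
After 2 (tell()): offset=3
After 3 (read(2)): returned '8K', offset=5
After 4 (tell()): offset=5
After 5 (seek(-19, END)): offset=6
After 6 (read(4)): returned 'N887', offset=10
After 7 (read(3)): returned '7FR', offset=13
After 8 (tell()): offset=13
After 9 (seek(21, SET)): offset=21
After 10 (read(2)): returned 'S9', offset=23
After 11 (read(4)): returned '2A', offset=25

Answer: EMK8KN8877FRS92A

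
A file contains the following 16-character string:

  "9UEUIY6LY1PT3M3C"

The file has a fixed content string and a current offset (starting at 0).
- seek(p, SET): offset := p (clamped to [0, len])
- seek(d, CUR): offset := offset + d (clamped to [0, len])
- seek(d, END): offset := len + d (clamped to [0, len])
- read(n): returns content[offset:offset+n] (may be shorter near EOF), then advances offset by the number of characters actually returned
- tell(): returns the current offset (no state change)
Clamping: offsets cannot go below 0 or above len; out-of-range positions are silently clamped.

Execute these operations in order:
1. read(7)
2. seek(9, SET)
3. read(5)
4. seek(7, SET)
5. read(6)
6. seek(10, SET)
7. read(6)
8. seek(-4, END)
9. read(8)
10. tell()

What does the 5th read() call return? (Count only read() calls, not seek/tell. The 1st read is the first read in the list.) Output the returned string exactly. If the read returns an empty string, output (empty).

After 1 (read(7)): returned '9UEUIY6', offset=7
After 2 (seek(9, SET)): offset=9
After 3 (read(5)): returned '1PT3M', offset=14
After 4 (seek(7, SET)): offset=7
After 5 (read(6)): returned 'LY1PT3', offset=13
After 6 (seek(10, SET)): offset=10
After 7 (read(6)): returned 'PT3M3C', offset=16
After 8 (seek(-4, END)): offset=12
After 9 (read(8)): returned '3M3C', offset=16
After 10 (tell()): offset=16

Answer: 3M3C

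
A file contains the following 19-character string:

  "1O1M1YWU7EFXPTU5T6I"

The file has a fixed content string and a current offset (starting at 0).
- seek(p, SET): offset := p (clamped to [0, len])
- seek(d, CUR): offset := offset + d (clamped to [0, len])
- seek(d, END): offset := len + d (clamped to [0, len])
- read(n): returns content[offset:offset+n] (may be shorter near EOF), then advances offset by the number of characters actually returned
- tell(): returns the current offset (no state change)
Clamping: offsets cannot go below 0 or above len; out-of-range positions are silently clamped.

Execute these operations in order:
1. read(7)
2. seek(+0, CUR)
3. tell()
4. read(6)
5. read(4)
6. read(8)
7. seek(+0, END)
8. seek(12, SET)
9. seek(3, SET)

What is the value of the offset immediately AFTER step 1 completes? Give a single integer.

Answer: 7

Derivation:
After 1 (read(7)): returned '1O1M1YW', offset=7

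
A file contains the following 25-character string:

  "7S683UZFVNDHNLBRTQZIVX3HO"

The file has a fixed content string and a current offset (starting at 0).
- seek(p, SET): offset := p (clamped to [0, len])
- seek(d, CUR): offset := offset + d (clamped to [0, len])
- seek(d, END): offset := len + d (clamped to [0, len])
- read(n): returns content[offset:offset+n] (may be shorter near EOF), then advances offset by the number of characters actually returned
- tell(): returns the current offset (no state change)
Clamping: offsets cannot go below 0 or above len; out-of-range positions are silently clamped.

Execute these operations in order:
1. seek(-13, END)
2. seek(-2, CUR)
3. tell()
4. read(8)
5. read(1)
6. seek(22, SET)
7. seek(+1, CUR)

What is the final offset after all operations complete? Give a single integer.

After 1 (seek(-13, END)): offset=12
After 2 (seek(-2, CUR)): offset=10
After 3 (tell()): offset=10
After 4 (read(8)): returned 'DHNLBRTQ', offset=18
After 5 (read(1)): returned 'Z', offset=19
After 6 (seek(22, SET)): offset=22
After 7 (seek(+1, CUR)): offset=23

Answer: 23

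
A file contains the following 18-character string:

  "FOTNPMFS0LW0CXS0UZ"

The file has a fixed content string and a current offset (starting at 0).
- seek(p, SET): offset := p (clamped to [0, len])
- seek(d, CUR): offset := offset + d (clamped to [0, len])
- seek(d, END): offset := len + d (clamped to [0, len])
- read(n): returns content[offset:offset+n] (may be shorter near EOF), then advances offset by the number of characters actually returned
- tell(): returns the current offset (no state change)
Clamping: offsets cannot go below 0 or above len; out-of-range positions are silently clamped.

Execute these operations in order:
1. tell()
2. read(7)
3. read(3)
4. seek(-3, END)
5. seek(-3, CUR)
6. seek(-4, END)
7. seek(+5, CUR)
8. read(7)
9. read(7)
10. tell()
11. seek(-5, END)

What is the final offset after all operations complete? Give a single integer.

Answer: 13

Derivation:
After 1 (tell()): offset=0
After 2 (read(7)): returned 'FOTNPMF', offset=7
After 3 (read(3)): returned 'S0L', offset=10
After 4 (seek(-3, END)): offset=15
After 5 (seek(-3, CUR)): offset=12
After 6 (seek(-4, END)): offset=14
After 7 (seek(+5, CUR)): offset=18
After 8 (read(7)): returned '', offset=18
After 9 (read(7)): returned '', offset=18
After 10 (tell()): offset=18
After 11 (seek(-5, END)): offset=13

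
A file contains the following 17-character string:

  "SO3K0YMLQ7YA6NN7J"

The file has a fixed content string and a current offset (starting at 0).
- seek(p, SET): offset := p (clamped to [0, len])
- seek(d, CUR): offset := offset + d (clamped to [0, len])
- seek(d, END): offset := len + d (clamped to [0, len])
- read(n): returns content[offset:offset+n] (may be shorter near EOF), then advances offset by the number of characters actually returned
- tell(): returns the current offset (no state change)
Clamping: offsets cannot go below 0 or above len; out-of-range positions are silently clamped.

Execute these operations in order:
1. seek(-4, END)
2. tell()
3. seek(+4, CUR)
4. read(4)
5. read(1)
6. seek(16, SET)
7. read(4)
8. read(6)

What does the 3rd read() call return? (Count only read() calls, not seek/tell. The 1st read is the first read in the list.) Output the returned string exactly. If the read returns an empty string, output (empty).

After 1 (seek(-4, END)): offset=13
After 2 (tell()): offset=13
After 3 (seek(+4, CUR)): offset=17
After 4 (read(4)): returned '', offset=17
After 5 (read(1)): returned '', offset=17
After 6 (seek(16, SET)): offset=16
After 7 (read(4)): returned 'J', offset=17
After 8 (read(6)): returned '', offset=17

Answer: J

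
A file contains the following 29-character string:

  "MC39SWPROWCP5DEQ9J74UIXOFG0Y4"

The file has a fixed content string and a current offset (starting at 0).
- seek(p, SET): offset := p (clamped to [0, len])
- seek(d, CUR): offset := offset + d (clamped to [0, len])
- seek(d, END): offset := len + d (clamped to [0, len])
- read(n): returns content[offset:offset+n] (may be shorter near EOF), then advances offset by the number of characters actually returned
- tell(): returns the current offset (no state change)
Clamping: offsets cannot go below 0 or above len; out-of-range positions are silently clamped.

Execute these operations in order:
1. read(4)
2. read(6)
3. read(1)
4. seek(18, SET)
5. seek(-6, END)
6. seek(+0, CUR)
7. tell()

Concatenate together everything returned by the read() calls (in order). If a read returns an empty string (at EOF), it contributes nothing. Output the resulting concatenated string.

After 1 (read(4)): returned 'MC39', offset=4
After 2 (read(6)): returned 'SWPROW', offset=10
After 3 (read(1)): returned 'C', offset=11
After 4 (seek(18, SET)): offset=18
After 5 (seek(-6, END)): offset=23
After 6 (seek(+0, CUR)): offset=23
After 7 (tell()): offset=23

Answer: MC39SWPROWC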